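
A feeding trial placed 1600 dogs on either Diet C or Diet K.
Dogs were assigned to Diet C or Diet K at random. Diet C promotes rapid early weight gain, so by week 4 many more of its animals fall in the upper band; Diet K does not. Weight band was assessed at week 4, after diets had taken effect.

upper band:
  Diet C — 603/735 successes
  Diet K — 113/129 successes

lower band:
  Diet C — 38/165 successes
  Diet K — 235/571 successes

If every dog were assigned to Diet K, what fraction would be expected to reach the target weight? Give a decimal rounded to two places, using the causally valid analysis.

Week-4 weight band here is a post-treatment variable shaped by the diet; conditioning on it would introduce bias rather than remove it. The overall comparison is the causal one.
So P(outcome | do(Diet K)) is just the pooled rate for Diet K: 348/700 = 0.497.

0.50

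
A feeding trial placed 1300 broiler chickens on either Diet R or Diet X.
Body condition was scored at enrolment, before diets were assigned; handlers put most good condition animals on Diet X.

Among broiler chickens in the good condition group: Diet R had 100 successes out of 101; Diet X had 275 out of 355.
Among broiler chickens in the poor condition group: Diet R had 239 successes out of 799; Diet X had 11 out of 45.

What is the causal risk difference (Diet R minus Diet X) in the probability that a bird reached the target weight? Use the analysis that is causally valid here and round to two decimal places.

+0.11

Starting body condition is set before the diet has any effect — it is not caused by the diet — and it independently drives the outcome. That makes it a confounder, so the causal comparison is within starting body condition levels.
Adjusting over the population distribution of starting body condition: 0.351·(0.990−0.775) + 0.649·(0.299−0.244) = +0.111.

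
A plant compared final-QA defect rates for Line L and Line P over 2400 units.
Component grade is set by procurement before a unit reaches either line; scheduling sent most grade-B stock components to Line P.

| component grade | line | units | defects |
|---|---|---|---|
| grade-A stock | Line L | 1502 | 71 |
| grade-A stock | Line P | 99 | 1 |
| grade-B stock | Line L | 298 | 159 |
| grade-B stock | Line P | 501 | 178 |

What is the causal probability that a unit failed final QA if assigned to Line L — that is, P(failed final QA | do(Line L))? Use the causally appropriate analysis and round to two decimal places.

0.21

Since component grade is a pre-existing factor (not a product of the line) and it affects the outcome on its own, it is a confounder. The stratified rates, not the pooled rate, identify the causal effect.
Standardising Line L to the population component grade mix: 0.667·71/1502 + 0.333·159/298 = 0.209.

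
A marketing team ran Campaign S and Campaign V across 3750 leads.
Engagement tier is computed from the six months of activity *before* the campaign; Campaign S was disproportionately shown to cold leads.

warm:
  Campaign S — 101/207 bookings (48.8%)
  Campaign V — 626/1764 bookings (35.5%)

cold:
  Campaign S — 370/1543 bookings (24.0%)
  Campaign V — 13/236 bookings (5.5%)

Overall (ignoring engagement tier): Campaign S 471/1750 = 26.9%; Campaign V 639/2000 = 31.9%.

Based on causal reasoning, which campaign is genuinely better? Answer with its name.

Since engagement tier is a pre-existing factor (not a product of the campaign) and it affects the outcome on its own, it is a confounder. The stratified rates, not the pooled rate, identify the causal effect.
Within each level — warm: 48.8% vs 35.5%; cold: 24.0% vs 5.5% — Campaign S is higher every time.

Campaign S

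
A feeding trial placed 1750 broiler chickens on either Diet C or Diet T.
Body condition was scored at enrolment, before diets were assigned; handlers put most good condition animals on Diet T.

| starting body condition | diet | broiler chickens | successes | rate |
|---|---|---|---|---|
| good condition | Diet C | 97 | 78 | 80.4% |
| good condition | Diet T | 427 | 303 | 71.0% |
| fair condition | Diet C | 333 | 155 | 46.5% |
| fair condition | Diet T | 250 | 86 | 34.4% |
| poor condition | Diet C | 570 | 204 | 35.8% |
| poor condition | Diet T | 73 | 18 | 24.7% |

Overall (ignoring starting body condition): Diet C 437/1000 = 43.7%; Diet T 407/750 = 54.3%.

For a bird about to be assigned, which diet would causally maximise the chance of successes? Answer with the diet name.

Diet C

Within every starting body condition level Diet C has the higher rate, yet pooled Diet T does — Simpson's reversal.
The imbalance in starting body condition arose from how broiler chickens were allocated, not from anything the diet did; and starting body condition independently affects the outcome. The pooled gap is confounded — condition on starting body condition.
Within each level — good condition: 80.4% vs 71.0%; fair condition: 46.5% vs 34.4%; poor condition: 35.8% vs 24.7% — Diet C is higher every time.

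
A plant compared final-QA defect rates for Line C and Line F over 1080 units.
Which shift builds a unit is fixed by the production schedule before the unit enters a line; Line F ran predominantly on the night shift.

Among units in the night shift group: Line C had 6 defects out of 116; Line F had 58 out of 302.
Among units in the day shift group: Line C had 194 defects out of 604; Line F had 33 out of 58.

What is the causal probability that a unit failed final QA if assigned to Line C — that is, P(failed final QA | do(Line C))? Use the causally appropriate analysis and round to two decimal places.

0.22

Line C is lower inside every shift stratum but Line F is lower in aggregate. Whether to stratify depends on how shift relates to the line.
Since shift is a pre-existing factor (not a product of the line) and it affects the outcome on its own, it is a confounder. The stratified rates, not the pooled rate, identify the causal effect.
Standardising Line C to the population shift mix: 0.387·6/116 + 0.613·194/604 = 0.217.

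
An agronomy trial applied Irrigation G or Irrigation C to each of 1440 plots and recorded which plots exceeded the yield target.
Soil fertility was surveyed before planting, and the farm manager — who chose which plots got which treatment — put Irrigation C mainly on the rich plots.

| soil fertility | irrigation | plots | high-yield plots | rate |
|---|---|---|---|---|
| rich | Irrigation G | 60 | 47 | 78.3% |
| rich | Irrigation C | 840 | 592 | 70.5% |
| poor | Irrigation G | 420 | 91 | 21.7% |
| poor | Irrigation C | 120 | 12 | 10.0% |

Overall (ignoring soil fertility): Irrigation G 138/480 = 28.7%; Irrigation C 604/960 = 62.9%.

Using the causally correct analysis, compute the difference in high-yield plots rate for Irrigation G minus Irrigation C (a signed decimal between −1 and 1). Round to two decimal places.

+0.09

The imbalance in soil fertility arose from how plots were allocated, not from anything the irrigation did; and soil fertility independently affects the outcome. The pooled gap is confounded — condition on soil fertility.
Adjusting over the population distribution of soil fertility: 0.625·(0.783−0.705) + 0.375·(0.217−0.100) = +0.093.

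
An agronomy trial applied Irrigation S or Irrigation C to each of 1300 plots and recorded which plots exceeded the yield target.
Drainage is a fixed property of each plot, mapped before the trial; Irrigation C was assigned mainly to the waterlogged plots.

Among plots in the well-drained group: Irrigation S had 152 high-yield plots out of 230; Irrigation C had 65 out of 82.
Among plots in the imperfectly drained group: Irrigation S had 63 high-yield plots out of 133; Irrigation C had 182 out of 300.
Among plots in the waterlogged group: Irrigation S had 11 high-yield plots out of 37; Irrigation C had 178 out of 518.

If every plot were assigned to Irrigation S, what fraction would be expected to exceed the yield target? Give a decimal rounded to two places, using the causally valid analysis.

0.44

Nothing the irrigation does changes field drainage; the imbalance is an allocation artefact. With field drainage also predicting the outcome, the pooled figure is confounded, and the within-stratum comparison is the causal one.
Standardising Irrigation S to the population field drainage mix: 0.240·152/230 + 0.333·63/133 + 0.427·11/37 = 0.443.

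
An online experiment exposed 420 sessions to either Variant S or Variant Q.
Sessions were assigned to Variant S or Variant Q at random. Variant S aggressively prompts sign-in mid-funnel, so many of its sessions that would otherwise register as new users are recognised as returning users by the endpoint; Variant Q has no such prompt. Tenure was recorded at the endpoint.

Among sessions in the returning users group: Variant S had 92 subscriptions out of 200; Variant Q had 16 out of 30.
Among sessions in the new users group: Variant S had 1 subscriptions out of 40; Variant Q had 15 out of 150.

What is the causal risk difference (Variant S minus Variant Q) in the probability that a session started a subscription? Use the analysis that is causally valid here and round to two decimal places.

+0.22

Within every user tenure level Variant Q has the higher rate, yet pooled Variant S does — Simpson's reversal.
User tenure lies on the pathway variant → user tenure → outcome, so adjusting for it blocks the indirect effect. For the total causal effect of variant, use the unadjusted pooled rates.
The causal difference is the pooled difference: 0.388 − 0.172 = +0.215.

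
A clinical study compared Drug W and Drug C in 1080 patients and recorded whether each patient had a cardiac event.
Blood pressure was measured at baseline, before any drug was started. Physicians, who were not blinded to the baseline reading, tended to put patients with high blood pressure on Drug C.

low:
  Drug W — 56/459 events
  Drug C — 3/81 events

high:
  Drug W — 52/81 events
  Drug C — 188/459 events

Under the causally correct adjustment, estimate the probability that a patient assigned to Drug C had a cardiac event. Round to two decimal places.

Here blood pressure is a common cause — it drives both which drug a case falls under and the outcome. The crude comparison mixes populations; the stratum-specific rates are the causally relevant ones.
Standardising Drug C to the population blood pressure mix: 0.500·3/81 + 0.500·188/459 = 0.223.

0.22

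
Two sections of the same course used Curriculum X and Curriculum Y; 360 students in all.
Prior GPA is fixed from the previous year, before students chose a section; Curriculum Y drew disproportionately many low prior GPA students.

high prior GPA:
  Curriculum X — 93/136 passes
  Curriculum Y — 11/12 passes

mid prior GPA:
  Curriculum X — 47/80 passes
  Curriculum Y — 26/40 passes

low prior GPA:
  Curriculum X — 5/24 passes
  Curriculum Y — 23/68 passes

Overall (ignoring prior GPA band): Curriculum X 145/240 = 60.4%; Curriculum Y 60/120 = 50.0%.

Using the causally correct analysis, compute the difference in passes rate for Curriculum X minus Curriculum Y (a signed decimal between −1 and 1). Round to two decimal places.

Nothing the teaching method does changes prior GPA band; the imbalance is an allocation artefact. With prior GPA band also predicting the outcome, the pooled figure is confounded, and the within-stratum comparison is the causal one.
Adjusting over the population distribution of prior GPA band: 0.411·(0.684−0.917) + 0.333·(0.588−0.650) + 0.256·(0.208−0.338) = -0.150.

-0.15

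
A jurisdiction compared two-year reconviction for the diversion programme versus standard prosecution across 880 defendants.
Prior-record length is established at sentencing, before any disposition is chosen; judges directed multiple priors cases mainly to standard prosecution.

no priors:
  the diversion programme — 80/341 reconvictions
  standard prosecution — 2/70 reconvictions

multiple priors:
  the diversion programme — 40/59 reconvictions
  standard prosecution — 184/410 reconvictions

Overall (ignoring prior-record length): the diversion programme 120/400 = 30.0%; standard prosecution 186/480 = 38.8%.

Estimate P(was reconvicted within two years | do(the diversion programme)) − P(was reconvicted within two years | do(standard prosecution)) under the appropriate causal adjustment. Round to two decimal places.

+0.22

Nothing the disposition does changes prior-record length; the imbalance is an allocation artefact. With prior-record length also predicting the outcome, the pooled figure is confounded, and the within-stratum comparison is the causal one.
Adjusting over the population distribution of prior-record length: 0.467·(0.235−0.029) + 0.533·(0.678−0.449) = +0.218.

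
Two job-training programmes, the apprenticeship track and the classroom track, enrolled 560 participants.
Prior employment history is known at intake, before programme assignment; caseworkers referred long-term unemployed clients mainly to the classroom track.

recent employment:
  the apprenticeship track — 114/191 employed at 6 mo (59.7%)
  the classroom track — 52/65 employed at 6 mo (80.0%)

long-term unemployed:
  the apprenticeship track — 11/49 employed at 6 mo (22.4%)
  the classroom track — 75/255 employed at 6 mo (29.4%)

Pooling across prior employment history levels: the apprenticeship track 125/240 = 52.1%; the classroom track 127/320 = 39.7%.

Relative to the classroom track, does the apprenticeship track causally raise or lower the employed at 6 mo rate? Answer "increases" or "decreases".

decreases

Prior employment history is set before the programme has any effect — it is not caused by the programme — and it independently drives the outcome. That makes it a confounder, so the causal comparison is within prior employment history levels.
Within each level — recent employment: 59.7% vs 80.0%; long-term unemployed: 22.4% vs 29.4% — the classroom track is higher every time.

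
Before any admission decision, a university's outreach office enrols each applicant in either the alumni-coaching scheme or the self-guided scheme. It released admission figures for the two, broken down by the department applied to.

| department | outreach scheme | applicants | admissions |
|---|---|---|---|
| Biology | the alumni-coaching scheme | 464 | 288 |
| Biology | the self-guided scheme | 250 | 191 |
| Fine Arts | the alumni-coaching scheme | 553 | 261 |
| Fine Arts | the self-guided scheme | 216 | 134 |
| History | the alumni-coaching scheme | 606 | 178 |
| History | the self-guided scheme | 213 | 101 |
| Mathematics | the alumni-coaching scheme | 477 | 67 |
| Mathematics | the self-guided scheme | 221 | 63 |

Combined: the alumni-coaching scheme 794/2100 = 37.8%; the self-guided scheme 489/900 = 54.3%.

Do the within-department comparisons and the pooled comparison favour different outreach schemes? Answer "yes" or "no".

no

Within each department level (Biology 62.1% vs 76.4%; Fine Arts 47.2% vs 62.0%; History 29.4% vs 47.4%; Mathematics 14.0% vs 28.5%), the self-guided scheme has the higher rate every time. Pooled: 37.8% vs 54.3% — the self-guided scheme has the higher rate overall. They agree.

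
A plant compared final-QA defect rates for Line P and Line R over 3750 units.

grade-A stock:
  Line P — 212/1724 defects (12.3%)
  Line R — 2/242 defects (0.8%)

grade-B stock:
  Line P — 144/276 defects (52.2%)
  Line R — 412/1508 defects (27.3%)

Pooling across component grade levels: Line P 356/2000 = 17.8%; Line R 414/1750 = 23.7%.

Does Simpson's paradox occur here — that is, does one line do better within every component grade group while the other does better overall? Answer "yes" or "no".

yes

Within each component grade level (grade-A stock 12.3% vs 0.8%; grade-B stock 52.2% vs 27.3%), Line R has the lower rate every time. Pooled: 17.8% vs 23.7% — Line P has the lower rate overall. The two comparisons disagree.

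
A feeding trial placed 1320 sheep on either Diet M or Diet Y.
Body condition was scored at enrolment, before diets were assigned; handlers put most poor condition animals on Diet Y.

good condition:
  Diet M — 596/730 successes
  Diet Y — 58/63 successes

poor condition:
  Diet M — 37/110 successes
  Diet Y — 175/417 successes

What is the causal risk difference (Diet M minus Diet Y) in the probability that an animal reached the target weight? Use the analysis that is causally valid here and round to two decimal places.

Starting body condition differs across diets for reasons unrelated to any effect of the diet itself, and it separately predicts the outcome — a classic confounder. We must compare within starting body condition levels.
Adjusting over the population distribution of starting body condition: 0.601·(0.816−0.921) + 0.399·(0.336−0.420) = -0.096.

-0.10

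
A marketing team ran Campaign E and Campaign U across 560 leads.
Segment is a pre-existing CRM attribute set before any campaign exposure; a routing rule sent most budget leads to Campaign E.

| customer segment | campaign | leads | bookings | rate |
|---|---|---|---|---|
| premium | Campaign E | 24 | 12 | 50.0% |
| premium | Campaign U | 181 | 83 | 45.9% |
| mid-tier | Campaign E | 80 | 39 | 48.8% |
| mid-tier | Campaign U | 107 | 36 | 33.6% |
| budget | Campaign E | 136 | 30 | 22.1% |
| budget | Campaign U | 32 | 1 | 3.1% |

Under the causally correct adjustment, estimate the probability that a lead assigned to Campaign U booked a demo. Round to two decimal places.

0.29

Campaign E is higher inside every customer segment stratum but Campaign U is higher in aggregate. Whether to stratify depends on how customer segment relates to the campaign.
Customer segment differs across campaigns for reasons unrelated to any effect of the campaign itself, and it separately predicts the outcome — a classic confounder. We must compare within customer segment levels.
Standardising Campaign U to the population customer segment mix: 0.366·83/181 + 0.334·36/107 + 0.300·1/32 = 0.290.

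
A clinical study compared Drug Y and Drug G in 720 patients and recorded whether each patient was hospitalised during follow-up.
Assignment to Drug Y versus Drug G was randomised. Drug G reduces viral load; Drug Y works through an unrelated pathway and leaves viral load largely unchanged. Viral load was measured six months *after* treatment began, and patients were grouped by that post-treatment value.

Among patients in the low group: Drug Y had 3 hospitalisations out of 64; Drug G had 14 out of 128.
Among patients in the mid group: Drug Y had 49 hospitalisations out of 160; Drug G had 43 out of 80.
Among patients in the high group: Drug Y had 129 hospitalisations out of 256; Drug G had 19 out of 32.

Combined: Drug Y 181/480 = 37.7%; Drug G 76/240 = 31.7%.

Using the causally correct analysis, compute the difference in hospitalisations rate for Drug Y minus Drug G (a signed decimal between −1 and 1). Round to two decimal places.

Because the drug influences viral load, viral load is a post-treatment mediator, not a confounder. Stratifying on it would bias the estimate; the causal effect is the crude pooled difference.
The causal difference is the pooled difference: 0.377 − 0.317 = +0.060.

+0.06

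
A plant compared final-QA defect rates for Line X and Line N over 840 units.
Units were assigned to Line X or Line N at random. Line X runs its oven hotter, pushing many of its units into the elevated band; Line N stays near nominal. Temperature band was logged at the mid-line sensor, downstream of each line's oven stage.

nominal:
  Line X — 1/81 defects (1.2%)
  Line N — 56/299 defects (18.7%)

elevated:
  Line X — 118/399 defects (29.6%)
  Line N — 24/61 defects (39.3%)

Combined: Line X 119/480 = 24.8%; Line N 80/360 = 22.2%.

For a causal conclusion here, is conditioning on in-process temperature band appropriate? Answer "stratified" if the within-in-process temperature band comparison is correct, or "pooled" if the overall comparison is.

pooled

Stratifying would compare lines among units the lines themselves sorted into in-process temperature band groups — a form of selection on an intermediate. The unconditioned pooled rates give the total causal effect.
Pooled: Line X 24.8% vs Line N 22.2%; Line N is lower overall.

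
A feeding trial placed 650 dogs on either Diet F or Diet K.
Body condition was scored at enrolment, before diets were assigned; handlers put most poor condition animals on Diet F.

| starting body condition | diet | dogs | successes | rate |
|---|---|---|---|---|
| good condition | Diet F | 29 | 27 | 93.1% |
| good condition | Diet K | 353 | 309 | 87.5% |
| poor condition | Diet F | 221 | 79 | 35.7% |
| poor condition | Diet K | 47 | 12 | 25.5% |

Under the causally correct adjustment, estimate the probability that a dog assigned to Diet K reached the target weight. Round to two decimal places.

Within every starting body condition level Diet F has the higher rate, yet pooled Diet K does — Simpson's reversal.
Nothing the diet does changes starting body condition; the imbalance is an allocation artefact. With starting body condition also predicting the outcome, the pooled figure is confounded, and the within-stratum comparison is the causal one.
Standardising Diet K to the population starting body condition mix: 0.588·309/353 + 0.412·12/47 = 0.620.

0.62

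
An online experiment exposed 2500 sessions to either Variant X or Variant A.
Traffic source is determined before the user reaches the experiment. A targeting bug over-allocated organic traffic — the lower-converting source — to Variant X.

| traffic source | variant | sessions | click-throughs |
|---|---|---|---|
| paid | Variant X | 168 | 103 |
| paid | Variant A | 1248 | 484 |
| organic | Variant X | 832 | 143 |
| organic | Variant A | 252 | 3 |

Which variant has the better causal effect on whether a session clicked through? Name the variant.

Variant X

Traffic source is set before the variant has any effect — it is not caused by the variant — and it independently drives the outcome. That makes it a confounder, so the causal comparison is within traffic source levels.
Within each level — paid: 61.3% vs 38.8%; organic: 17.2% vs 1.2% — Variant X is higher every time.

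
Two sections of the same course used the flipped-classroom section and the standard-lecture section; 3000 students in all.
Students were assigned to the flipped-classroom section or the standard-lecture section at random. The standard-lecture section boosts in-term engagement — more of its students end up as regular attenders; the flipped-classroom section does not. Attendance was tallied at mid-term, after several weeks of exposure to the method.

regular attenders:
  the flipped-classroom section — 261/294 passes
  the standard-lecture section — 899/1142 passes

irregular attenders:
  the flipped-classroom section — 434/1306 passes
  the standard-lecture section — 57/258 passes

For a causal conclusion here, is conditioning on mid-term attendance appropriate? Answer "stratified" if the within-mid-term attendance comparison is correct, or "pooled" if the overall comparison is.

pooled

Mid-term attendance is downstream of the teaching method. One should not condition on a consequence of treatment, so the overall rates are the right comparison.
Pooled: the flipped-classroom section 43.4% vs the standard-lecture section 68.3%; the standard-lecture section is higher overall.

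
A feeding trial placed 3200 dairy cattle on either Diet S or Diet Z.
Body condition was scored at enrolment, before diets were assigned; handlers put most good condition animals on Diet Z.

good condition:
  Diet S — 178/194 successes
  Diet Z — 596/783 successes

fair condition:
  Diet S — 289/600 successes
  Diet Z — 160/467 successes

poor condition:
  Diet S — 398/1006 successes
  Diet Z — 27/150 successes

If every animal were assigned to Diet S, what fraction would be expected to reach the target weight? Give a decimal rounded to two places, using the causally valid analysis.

The stratified and pooled comparisons disagree (Diet S wins within each starting body condition; Diet Z wins overall), so the answer turns on the causal role of starting body condition.
Starting body condition differs across diets for reasons unrelated to any effect of the diet itself, and it separately predicts the outcome — a classic confounder. We must compare within starting body condition levels.
Standardising Diet S to the population starting body condition mix: 0.305·178/194 + 0.333·289/600 + 0.361·398/1006 = 0.584.

0.58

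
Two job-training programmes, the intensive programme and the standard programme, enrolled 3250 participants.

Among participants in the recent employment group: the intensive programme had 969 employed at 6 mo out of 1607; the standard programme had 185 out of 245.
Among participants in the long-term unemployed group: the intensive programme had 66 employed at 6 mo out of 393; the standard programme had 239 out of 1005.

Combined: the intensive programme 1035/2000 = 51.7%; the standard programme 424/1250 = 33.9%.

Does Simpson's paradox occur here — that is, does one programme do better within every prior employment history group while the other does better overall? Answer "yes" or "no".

Within each prior employment history level (recent employment 60.3% vs 75.5%; long-term unemployed 16.8% vs 23.8%), the standard programme has the higher rate every time. Pooled: 51.7% vs 33.9% — the intensive programme has the higher rate overall. The two comparisons disagree.

yes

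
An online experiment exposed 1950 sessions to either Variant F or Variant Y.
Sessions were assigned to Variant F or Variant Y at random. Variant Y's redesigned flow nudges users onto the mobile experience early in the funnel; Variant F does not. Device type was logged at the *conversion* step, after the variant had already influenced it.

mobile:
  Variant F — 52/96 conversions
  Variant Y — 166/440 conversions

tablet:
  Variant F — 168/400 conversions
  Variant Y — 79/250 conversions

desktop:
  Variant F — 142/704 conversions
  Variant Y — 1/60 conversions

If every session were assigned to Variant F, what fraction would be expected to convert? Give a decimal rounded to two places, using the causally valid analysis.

Device type here is a post-treatment variable shaped by the variant; conditioning on it would introduce bias rather than remove it. The overall comparison is the causal one.
So P(outcome | do(Variant F)) is just the pooled rate for Variant F: 362/1200 = 0.302.

0.30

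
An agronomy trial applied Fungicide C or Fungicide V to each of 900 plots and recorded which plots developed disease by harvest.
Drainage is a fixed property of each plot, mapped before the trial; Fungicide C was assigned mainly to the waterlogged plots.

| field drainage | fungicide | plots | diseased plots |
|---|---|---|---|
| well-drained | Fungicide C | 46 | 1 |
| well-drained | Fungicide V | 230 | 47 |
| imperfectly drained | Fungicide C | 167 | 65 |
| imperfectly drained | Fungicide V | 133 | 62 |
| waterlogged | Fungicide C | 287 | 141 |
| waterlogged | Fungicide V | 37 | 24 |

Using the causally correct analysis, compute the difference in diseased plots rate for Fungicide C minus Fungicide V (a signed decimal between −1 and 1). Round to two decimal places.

-0.14

The field drainage-specific comparison favours Fungicide C throughout, but the pooled figures favour Fungicide V. The question is whether to condition on field drainage.
Nothing the fungicide does changes field drainage; the imbalance is an allocation artefact. With field drainage also predicting the outcome, the pooled figure is confounded, and the within-stratum comparison is the causal one.
Adjusting over the population distribution of field drainage: 0.307·(0.022−0.204) + 0.333·(0.389−0.466) + 0.360·(0.491−0.649) = -0.138.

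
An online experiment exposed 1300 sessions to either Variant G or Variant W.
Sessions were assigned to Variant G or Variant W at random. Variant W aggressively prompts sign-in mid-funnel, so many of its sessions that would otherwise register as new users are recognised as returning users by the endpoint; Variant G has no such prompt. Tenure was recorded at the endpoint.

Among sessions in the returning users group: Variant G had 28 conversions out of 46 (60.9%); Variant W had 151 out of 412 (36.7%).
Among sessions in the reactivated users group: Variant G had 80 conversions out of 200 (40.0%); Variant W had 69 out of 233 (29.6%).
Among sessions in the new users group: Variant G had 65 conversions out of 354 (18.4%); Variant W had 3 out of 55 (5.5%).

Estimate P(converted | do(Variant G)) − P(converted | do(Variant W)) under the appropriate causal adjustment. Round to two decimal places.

Within every user tenure level Variant G has the higher rate, yet pooled Variant W does — Simpson's reversal.
User tenure lies on the pathway variant → user tenure → outcome, so adjusting for it blocks the indirect effect. For the total causal effect of variant, use the unadjusted pooled rates.
The causal difference is the pooled difference: 0.288 − 0.319 = -0.030.

-0.03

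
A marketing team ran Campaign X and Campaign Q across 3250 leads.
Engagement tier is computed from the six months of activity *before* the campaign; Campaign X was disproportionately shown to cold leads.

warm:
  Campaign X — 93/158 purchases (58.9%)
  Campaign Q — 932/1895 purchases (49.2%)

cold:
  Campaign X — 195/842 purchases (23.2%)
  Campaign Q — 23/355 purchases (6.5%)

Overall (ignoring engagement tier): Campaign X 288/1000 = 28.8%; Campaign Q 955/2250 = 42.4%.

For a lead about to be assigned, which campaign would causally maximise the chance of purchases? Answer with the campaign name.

Engagement tier is set before the campaign has any effect — it is not caused by the campaign — and it independently drives the outcome. That makes it a confounder, so the causal comparison is within engagement tier levels.
Within each level — warm: 58.9% vs 49.2%; cold: 23.2% vs 6.5% — Campaign X is higher every time.

Campaign X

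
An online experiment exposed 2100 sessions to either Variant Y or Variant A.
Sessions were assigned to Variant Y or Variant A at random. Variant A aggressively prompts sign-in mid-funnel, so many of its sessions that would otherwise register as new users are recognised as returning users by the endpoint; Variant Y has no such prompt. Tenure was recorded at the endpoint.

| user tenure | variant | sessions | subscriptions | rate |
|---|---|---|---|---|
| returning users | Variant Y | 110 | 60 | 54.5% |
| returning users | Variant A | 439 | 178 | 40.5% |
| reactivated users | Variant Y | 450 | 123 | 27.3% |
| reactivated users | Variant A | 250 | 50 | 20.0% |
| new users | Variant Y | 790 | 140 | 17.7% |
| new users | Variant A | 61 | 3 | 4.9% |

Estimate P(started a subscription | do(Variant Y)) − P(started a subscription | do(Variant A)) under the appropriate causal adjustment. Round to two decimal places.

-0.07

Stratifying would compare variants among sessions the variants themselves sorted into user tenure groups — a form of selection on an intermediate. The unconditioned pooled rates give the total causal effect.
The causal difference is the pooled difference: 0.239 − 0.308 = -0.069.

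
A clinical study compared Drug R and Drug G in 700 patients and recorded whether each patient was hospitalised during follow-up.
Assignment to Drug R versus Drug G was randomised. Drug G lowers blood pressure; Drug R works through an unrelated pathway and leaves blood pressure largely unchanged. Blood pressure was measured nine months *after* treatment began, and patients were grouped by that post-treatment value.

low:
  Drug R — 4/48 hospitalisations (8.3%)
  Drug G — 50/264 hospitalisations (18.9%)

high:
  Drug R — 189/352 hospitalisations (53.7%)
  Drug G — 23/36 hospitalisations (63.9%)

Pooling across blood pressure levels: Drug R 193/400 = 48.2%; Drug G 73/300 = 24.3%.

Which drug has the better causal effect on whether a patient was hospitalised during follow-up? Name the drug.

Drug G

The stratified and pooled comparisons disagree (Drug R wins within each blood pressure; Drug G wins overall), so the answer turns on the causal role of blood pressure.
Stratifying would compare drugs among patients the drugs themselves sorted into blood pressure groups — a form of selection on an intermediate. The unconditioned pooled rates give the total causal effect.
Pooled: Drug R 48.2% vs Drug G 24.3%; Drug G is lower overall.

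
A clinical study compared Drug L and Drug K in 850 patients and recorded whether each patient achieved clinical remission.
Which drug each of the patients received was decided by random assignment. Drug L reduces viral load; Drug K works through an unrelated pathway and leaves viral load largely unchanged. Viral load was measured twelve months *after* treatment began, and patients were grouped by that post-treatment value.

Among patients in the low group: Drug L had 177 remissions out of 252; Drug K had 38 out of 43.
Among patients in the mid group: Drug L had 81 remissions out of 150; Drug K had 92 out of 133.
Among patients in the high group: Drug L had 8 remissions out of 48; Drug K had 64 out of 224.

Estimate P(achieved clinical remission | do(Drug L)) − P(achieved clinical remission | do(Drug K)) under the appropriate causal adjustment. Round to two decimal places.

Viral load is recorded after the drug and is itself shifted by it — it sits on the causal path from drug to outcome. Conditioning on a mediator would strip out part of the effect we want; the pooled comparison gives the total causal effect.
The causal difference is the pooled difference: 0.591 − 0.485 = +0.106.

+0.11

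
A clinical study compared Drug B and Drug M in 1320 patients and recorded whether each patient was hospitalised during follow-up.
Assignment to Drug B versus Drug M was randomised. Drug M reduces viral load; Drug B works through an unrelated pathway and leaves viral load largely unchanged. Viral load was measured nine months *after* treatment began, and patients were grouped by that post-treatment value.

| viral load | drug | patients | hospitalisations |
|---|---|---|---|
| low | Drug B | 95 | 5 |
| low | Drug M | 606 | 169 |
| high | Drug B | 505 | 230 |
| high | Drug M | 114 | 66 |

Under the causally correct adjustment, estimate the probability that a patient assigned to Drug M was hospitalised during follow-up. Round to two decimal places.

0.33

The viral load-specific comparison favours Drug B throughout, but the pooled figures favour Drug M. The question is whether to condition on viral load.
Viral load here is a post-treatment variable shaped by the drug; conditioning on it would introduce bias rather than remove it. The overall comparison is the causal one.
So P(outcome | do(Drug M)) is just the pooled rate for Drug M: 235/720 = 0.326.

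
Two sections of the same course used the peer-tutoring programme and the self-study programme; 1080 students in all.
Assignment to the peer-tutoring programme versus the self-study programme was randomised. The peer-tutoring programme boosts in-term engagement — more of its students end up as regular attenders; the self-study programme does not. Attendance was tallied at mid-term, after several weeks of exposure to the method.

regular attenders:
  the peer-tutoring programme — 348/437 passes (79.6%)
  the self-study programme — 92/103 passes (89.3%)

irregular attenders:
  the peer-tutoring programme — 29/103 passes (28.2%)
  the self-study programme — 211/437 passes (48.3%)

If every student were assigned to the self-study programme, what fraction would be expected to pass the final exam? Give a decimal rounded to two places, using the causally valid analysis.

Stratifying would compare teaching methods among students the teaching methods themselves sorted into mid-term attendance groups — a form of selection on an intermediate. The unconditioned pooled rates give the total causal effect.
So P(outcome | do(the self-study programme)) is just the pooled rate for the self-study programme: 303/540 = 0.561.

0.56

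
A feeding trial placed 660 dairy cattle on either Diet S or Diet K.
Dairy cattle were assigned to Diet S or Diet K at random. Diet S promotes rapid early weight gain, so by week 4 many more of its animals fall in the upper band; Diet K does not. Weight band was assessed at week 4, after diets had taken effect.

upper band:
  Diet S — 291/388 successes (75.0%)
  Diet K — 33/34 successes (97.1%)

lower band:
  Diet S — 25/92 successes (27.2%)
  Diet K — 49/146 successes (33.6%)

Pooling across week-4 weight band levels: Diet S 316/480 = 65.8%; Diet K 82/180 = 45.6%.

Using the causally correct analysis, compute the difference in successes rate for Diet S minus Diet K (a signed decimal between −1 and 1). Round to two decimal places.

Diet K is higher inside every week-4 weight band stratum but Diet S is higher in aggregate. Whether to stratify depends on how week-4 weight band relates to the diet.
Week-4 weight band here is a post-treatment variable shaped by the diet; conditioning on it would introduce bias rather than remove it. The overall comparison is the causal one.
The causal difference is the pooled difference: 0.658 − 0.456 = +0.203.

+0.20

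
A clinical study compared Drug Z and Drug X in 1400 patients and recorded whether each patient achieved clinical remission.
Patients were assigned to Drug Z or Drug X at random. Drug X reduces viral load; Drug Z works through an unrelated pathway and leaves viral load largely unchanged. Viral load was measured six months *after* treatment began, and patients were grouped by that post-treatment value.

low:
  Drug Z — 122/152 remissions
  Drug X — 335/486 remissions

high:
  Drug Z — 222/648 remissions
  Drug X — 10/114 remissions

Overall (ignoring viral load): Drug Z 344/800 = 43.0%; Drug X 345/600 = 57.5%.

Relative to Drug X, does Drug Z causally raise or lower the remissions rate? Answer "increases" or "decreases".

decreases

Viral load lies on the pathway drug → viral load → outcome, so adjusting for it blocks the indirect effect. For the total causal effect of drug, use the unadjusted pooled rates.
Pooled: Drug Z 43.0% vs Drug X 57.5%; Drug X is higher overall.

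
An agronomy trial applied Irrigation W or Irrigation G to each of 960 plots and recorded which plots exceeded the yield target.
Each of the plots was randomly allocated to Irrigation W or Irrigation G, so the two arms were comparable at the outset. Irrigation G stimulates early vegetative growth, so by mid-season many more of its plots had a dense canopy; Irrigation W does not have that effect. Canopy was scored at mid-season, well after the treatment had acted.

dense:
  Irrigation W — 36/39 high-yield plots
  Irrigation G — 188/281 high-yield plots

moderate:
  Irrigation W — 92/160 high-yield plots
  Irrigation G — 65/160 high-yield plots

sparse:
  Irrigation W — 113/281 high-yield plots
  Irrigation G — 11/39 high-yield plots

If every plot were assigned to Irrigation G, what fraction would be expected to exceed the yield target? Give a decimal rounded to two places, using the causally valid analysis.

Within every mid-season canopy level Irrigation W has the higher rate, yet pooled Irrigation G does — Simpson's reversal.
Mid-season canopy is downstream of the irrigation. One should not condition on a consequence of treatment, so the overall rates are the right comparison.
So P(outcome | do(Irrigation G)) is just the pooled rate for Irrigation G: 264/480 = 0.550.

0.55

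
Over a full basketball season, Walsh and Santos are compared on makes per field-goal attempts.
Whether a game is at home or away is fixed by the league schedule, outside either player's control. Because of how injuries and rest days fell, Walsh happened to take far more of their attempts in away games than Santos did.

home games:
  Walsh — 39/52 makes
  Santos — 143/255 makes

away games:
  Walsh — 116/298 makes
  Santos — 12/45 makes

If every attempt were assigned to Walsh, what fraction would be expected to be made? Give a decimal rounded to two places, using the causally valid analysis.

0.56

Game venue satisfies the back-door criterion: it is not a descendant of the player, and it blocks the spurious path from player to outcome. Adjusting for it (i.e., using the within-game venue rates) gives the causal effect.
Standardising Walsh to the population game venue mix: 0.472·39/52 + 0.528·116/298 = 0.560.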